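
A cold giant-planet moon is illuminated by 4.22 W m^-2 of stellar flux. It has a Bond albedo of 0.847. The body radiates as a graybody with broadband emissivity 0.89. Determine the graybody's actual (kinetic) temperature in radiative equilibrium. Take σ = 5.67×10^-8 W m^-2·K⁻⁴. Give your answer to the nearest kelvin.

42 kelvin

Averaging over the sphere, the absorbed flux is S(1−α)/4 = 0.1614 W m^-2.
Equating to εσT⁴ with ε = 0.89: T = (0.1614/0.89σ)^(1/4) = 42.29 K.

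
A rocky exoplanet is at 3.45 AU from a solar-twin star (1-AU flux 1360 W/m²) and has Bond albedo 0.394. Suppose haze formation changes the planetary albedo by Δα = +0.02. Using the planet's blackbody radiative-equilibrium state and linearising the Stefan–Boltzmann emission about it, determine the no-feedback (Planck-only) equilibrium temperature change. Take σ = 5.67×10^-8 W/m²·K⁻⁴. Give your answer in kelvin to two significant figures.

By the inverse-square law, S = 1360/3.45² = 114.3 W/m².
Unperturbed T_e = [114.3·(1−0.394)/(4σ)]^¼ = 132.2 K.
ΔF = −(S/4)Δα = −(114.3/4)×(+0.02) = -0.5713 W/m².
Linearising σT⁴ gives d(σT⁴)/dT = 4σT_e³ = 0.5238 W/m² per K.
ΔT₀ = ΔF/λ_P = -0.5713/0.5238 = -1.09 K.

-1.1 K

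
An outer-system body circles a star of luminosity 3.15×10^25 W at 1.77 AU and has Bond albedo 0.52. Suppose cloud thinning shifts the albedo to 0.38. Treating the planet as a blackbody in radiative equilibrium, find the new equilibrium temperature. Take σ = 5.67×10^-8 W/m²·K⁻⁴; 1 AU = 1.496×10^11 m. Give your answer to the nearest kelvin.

99 K

Orbital distance: d = 1.77 AU = 2.648×10^11 m.
Spreading L over a sphere of radius d: S = 3.15×10^25/(4π·2.65×10^11²) = 35.75 W/m².
New equilibrium: T₂ = [(1−0.38)·35.75/(4σ)]^(1/4) = 99.43 K.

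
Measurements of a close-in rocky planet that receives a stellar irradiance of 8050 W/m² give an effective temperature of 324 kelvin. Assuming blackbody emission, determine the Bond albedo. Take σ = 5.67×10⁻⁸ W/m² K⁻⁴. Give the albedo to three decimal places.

Rearranging the radiative balance, α = 1 − 4σT⁴/S.
4σT⁴ = 4·5.67×10⁻⁸·(324)⁴ = 2499 W/m².
1−α = 2499/8050 = 0.3105, so α = 0.6895.

0.690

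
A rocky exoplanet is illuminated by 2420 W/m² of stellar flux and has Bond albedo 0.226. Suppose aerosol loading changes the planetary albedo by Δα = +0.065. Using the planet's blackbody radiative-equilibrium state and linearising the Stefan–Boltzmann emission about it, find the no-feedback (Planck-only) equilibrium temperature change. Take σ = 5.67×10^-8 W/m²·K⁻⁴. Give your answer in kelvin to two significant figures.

-6.3 K

The baseline emission temperature is T_e = 301.5 K.
ΔF = −(S/4)Δα = −(2420/4)×(+0.065) = -39.33 W/m².
Linearising σT⁴ gives d(σT⁴)/dT = 4σT_e³ = 6.213 W/m² per K.
ΔT₀ = ΔF/λ_P = -39.33/6.213 = -6.33 K.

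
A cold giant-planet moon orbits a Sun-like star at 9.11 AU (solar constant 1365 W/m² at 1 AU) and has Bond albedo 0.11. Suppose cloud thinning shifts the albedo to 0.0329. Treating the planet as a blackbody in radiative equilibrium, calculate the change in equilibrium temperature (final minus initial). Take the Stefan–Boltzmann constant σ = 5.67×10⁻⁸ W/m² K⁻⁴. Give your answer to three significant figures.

Irradiance scales as 1/d², so S = 1365 W/m² × (1/9.11)² = 16.45 W/m².
Before: T₁ = [16.45·0.89/(4σ)]^(1/4) = 89.63 K.
With α = 0.0329, T₂ = 91.51 K.
Change: 91.51 − 89.63 = 1.881 K.

1.88 kelvin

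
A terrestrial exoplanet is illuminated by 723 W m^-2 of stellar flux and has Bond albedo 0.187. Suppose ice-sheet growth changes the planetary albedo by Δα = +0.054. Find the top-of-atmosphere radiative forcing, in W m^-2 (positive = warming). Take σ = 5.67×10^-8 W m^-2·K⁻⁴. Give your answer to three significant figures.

-9.76 W m^-2

The change in absorbed flux is Δ[S(1−α)/4] = −SΔα/4 = -9.761 W m^-2.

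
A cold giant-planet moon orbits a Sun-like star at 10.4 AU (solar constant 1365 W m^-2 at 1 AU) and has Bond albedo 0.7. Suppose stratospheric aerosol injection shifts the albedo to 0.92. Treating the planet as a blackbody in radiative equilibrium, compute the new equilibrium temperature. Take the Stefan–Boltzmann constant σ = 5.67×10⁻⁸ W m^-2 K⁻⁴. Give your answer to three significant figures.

45.9 kelvin

Flux at the orbit: S = 1365/(10.4)² = 12.62 W m^-2.
T₂ = [S(1−α₂)/(4σ)]^(1/4) = [12.62·0.08/(4σ)]^(1/4) = 45.93 K.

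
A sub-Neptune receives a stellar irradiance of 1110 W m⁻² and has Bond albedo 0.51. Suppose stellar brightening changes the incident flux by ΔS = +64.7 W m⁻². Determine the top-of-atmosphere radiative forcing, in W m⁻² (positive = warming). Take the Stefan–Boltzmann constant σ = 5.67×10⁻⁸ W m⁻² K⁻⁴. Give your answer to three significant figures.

7.93 W m⁻²

Only a fraction (1−α) is absorbed and it's spread over 4πR², so ΔF = (1−α)ΔS/4 = 7.926 W m⁻².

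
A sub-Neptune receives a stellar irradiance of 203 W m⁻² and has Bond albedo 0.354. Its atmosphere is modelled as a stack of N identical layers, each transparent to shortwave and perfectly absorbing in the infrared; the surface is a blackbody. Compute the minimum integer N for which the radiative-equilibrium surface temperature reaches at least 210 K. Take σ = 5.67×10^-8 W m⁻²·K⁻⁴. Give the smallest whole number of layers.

Top-of-atmosphere balance: σT_e⁴ = S(1−α)/4 = 32.78 W m⁻² → T_e = 155.1 K.
Need (N+1)T_e⁴ ≥ T_s⁴, i.e. N+1 ≥ (210/155.1)⁴ = 3.364.
The minimum whole number is N = 3.

3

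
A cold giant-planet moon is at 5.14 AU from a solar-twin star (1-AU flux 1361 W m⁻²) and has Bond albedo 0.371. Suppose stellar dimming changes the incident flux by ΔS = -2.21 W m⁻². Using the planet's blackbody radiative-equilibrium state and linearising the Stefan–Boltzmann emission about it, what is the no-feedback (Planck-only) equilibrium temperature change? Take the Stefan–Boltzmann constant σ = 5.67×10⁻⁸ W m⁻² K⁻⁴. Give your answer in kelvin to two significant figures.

-1.2 kelvin

Flux at the orbit: S = 1361/(5.14)² = 51.51 W m⁻².
Unperturbed T_e = [51.51·(1−0.371)/(4σ)]^¼ = 109.3 K.
Only a fraction (1−α) is absorbed and it's spread over 4πR², so ΔF = (1−α)ΔS/4 = -0.3475 W m⁻².
Linearising σT⁴ gives d(σT⁴)/dT = 4σT_e³ = 0.2964 W m⁻² per K.
So ΔT₀ = -0.3475/0.2964 = -1.17 K.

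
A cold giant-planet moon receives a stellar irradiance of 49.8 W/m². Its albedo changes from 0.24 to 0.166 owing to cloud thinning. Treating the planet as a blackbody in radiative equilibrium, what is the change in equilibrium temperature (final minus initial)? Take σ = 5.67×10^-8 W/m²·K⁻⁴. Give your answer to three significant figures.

With α = 0.24, T₁ = 113.7 K.
Final:   T₂ = [S(1−0.166)/(4σ)]^(1/4) = 116.3 K.
Change: 116.3 − 113.7 = 2.671 K.

2.67 kelvin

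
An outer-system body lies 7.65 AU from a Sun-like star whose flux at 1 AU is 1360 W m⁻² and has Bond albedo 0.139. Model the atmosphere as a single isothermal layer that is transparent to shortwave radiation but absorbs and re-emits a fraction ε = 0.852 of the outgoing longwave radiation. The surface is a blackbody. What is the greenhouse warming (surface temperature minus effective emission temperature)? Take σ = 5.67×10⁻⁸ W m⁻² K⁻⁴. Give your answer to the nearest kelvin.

14 K

Irradiance scales as 1/d², so S = 1360 W m⁻² × (1/7.65)² = 23.24 W m⁻².
The planet radiates to space at T_e = [S(1−α)/(4σ)]^(1/4) = 96.92 K.
The surface balance (absorbed SW + ε·downward IR = σT_s⁴) with T_a⁴ = T_s⁴/2 reduces to T_s = T_e·[2/(2−ε)]^¼ = 111.3 K.
T_s − T_e = 111.3 − 96.92 = 14.43 K.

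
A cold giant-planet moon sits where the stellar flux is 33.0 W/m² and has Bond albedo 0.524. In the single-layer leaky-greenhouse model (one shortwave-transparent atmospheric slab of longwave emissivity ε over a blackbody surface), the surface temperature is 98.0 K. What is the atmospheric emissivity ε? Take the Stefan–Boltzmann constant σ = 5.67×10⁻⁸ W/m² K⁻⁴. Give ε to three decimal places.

Effective temperature: T_e = [S(1−α)/(4σ)]^(1/4) = 91.23 K.
T_s⁴ = T_e⁴·2/(2−ε) → ε = 2 − 2(T_e/T_s)⁴ = 2 − 2·(91.23/98.0)⁴ = 0.4982.

0.498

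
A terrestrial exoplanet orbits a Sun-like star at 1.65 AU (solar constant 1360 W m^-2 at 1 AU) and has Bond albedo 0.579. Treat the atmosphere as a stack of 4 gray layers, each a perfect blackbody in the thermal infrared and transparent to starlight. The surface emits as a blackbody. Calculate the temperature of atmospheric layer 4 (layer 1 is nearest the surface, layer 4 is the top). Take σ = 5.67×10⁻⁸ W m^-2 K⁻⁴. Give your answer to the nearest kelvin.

By the inverse-square law, S = 1360/1.65² = 499.5 W m^-2.
The effective emission temperature is T_e = [S(1−α)/(4σ)]^¼ = 174.5 K.
The net upward flux σT_e⁴ is constant between every pair of levels, so T_k⁴ = (N+1−k)T_e⁴.
T_4 = (1)^(1/4)·174.5 = 174.5 K.

175 K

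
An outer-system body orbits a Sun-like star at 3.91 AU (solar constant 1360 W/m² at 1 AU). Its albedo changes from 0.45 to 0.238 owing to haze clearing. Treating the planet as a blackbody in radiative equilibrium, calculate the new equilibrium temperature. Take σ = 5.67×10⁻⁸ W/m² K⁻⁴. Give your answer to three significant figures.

131 K

Flux at the orbit: S = 1360/(3.91)² = 88.96 W/m².
With the new albedo, S(1−α₂)/4 = 16.95 W/m², so T₂ = 131.5 K.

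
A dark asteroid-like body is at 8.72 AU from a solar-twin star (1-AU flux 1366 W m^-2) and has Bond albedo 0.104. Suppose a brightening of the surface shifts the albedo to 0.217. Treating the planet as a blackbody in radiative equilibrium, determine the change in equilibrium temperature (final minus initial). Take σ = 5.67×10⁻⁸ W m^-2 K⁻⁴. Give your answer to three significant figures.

-3.04 K

By the inverse-square law, S = 1366/8.72² = 17.96 W m^-2.
Initial: T₁ = [S(1−0.104)/(4σ)]^(1/4) = 91.78 K.
After:  T₂ = [17.96·0.783/(4σ)]^(1/4) = 88.74 K.
ΔT = T₂ − T₁ = -3.042 K.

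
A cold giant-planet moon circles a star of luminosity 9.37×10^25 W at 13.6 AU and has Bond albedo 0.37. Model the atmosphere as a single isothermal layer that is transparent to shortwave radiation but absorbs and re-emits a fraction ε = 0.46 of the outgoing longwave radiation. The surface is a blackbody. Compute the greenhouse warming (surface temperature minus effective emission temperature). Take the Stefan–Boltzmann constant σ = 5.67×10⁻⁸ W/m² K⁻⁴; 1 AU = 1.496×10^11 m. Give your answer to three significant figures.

3.19 K

Orbital distance: d = 13.6 AU = 2.035×10^12 m.
S = L/(4πd²) = 1.801 W/m².
The planet radiates to space at T_e = [S(1−α)/(4σ)]^(1/4) = 47.30 K.
Surface balance with a leaky layer gives σT_s⁴ = σT_e⁴·2/(2−ε), so T_s = T_e·[2/(2−0.46)]^(1/4) = 50.49 K.
T_s − T_e = 50.49 − 47.30 = 3.194 K.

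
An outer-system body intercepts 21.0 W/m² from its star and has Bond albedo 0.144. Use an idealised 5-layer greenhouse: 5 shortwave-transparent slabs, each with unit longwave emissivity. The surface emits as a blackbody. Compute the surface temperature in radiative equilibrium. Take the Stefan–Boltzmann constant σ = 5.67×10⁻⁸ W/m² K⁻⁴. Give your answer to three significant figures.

The effective emission temperature is T_e = [S(1−α)/(4σ)]^¼ = 94.35 K.
Layer-by-layer balance gives σT_s⁴ = (N+1)σT_e⁴, so T_s = 6^¼·94.35 = 147.7 K.

148 K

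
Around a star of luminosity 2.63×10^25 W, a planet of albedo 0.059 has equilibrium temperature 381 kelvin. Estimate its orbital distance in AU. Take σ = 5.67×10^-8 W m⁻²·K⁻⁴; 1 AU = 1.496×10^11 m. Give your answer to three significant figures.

Energy balance gives S = 4σT⁴/(1−α) = 5079 W m⁻².
From L = 4πd²S, d = √(2.63×10^25/(4π·5079)) = 2.030×10^10 m = 0.1357 AU.

0.136 AU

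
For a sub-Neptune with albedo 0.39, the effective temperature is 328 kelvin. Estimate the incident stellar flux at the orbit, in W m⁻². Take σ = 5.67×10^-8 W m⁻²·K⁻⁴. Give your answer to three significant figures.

Invert the energy balance for S: S = 4σT⁴/(1−α).
The emitted flux is σT⁴ = 656.3 W m⁻².
So S = 4×656.3/(1−0.39) = 4303 W m⁻².

4300 W m⁻²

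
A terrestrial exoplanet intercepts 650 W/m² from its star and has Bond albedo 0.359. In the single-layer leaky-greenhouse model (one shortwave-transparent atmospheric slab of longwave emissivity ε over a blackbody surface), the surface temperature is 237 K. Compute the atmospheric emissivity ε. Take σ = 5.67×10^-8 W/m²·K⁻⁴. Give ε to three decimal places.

0.835

First, T_e = [650.0·(1−0.359)/(4σ)]^(1/4) = 207.0 K.
T_s⁴ = T_e⁴·2/(2−ε) → ε = 2 − 2(T_e/T_s)⁴ = 2 − 2·(207.0/237)⁴ = 0.8354.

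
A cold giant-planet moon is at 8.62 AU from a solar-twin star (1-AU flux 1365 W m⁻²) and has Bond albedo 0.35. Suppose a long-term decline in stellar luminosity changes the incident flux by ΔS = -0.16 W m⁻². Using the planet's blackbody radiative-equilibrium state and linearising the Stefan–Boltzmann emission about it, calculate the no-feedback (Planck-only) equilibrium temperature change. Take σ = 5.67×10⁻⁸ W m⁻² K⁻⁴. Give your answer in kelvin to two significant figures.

-0.19 K

Flux at the orbit: S = 1365/(8.62)² = 18.37 W m⁻².
The baseline emission temperature is T_e = 85.18 K.
TOA radiative forcing: ΔF = (1−α)ΔS/4 = 0.65·(-0.16)/4 = -0.02600 W m⁻².
The Planck feedback parameter is 4σT_e³ = 0.1402 W m⁻²/K.
Hence the no-feedback warming is ΔF/(4σT_e³) = -0.185 K.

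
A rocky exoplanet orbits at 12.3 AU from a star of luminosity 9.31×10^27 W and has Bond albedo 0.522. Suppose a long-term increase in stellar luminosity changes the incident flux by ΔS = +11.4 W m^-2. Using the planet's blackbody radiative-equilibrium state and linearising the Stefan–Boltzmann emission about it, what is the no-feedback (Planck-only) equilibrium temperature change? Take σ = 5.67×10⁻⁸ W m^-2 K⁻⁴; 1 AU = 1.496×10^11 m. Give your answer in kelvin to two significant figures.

1.9 kelvin

d = 12.3 × 1.496×10^11 m = 1.840×10^12 m.
S = L/(4πd²) = 218.8 W m^-2.
Reference equilibrium: T_e = [S(1−α)/(4σ)]^(1/4) = 146.5 K.
TOA radiative forcing: ΔF = (1−α)ΔS/4 = 0.478·(+11.4)/4 = 1.362 W m^-2.
Linearising σT⁴ gives d(σT⁴)/dT = 4σT_e³ = 0.7137 W m^-2 per K.
So ΔT₀ = 1.362/0.7137 = 1.91 K.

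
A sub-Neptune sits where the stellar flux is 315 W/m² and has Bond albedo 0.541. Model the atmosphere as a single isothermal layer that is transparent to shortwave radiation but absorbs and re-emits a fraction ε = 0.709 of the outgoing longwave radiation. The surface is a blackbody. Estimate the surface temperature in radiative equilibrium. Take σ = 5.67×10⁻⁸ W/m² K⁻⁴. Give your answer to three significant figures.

The planet radiates to space at T_e = [S(1−α)/(4σ)]^(1/4) = 158.9 K.
The surface balance (absorbed SW + ε·downward IR = σT_s⁴) with T_a⁴ = T_s⁴/2 reduces to T_s = T_e·[2/(2−ε)]^¼ = 177.3 K.

177 K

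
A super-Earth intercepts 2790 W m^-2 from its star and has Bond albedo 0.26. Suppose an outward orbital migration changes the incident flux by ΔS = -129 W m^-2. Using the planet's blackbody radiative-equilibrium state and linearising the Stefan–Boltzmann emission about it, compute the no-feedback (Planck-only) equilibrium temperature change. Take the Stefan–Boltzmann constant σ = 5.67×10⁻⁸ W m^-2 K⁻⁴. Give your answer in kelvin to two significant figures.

Reference equilibrium: T_e = [S(1−α)/(4σ)]^(1/4) = 308.9 K.
ΔF = Δ[S(1−α)]/4 = (1−0.26)·-129/4 = -23.86 W m^-2.
Planck response: λ_P = 4σT_e³ = 4·5.67×10⁻⁸·(308.9)³ = 6.684 W m^-2/K.
ΔT₀ = ΔF/λ_P = -23.86/6.684 = -3.57 K.

-3.6 K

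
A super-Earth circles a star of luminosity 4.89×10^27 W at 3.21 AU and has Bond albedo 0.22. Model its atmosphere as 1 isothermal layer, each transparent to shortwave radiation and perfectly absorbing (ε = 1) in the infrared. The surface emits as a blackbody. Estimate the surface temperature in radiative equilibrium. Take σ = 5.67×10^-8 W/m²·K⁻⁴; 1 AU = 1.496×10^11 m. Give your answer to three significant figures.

328 K

Orbital distance: d = 3.21 AU = 4.802×10^11 m.
Spreading L over a sphere of radius d: S = 4.89×10^27/(4π·4.80×10^11²) = 1687 W/m².
Top-of-atmosphere balance: σT_e⁴ = S(1−α)/4 = 329.0 W/m² → T_e = 276.0 K.
For an N-layer opaque stack, T_s⁴ = (N+1)T_e⁴, hence T_s = (2)^(1/4)×276.0 K = 328.2 K.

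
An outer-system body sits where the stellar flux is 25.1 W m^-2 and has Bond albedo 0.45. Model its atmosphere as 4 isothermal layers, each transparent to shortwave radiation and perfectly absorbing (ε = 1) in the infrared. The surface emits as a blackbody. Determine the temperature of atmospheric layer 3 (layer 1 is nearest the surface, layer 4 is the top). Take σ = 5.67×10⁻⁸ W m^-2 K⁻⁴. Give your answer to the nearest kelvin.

Top-of-atmosphere balance: σT_e⁴ = S(1−α)/4 = 3.451 W m^-2 → T_e = 88.33 K.
In the N-layer model, layer k (counted from the surface) has T_k = (N+1−k)^(1/4)·T_e.
With k = 3: T_3 = (4+1−3)^¼·88.33 K = 105.0 K.

105 kelvin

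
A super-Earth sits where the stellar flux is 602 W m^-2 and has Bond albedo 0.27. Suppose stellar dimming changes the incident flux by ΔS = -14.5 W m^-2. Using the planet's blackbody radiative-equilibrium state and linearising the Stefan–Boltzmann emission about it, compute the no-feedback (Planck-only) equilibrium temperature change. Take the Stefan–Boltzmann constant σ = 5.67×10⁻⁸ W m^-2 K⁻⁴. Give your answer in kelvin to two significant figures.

The baseline emission temperature is T_e = 209.8 K.
TOA radiative forcing: ΔF = (1−α)ΔS/4 = 0.73·(-14.5)/4 = -2.646 W m^-2.
The Planck feedback parameter is 4σT_e³ = 2.095 W m^-2/K.
So ΔT₀ = -2.646/2.095 = -1.26 K.

-1.3 kelvin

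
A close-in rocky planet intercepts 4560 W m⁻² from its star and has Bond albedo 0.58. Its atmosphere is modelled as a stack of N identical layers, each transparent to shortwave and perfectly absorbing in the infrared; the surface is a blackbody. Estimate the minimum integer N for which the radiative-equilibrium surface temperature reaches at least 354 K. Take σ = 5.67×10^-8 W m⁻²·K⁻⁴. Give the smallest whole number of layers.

Top-of-atmosphere balance: σT_e⁴ = S(1−α)/4 = 478.8 W m⁻² → T_e = 303.1 K.
T_s = (N+1)^(1/4)·T_e ≥ 354 K requires N+1 ≥ (T_s/T_e)⁴ = (354/303.1)⁴ = 1.860.
The minimum whole number is N = 1.

1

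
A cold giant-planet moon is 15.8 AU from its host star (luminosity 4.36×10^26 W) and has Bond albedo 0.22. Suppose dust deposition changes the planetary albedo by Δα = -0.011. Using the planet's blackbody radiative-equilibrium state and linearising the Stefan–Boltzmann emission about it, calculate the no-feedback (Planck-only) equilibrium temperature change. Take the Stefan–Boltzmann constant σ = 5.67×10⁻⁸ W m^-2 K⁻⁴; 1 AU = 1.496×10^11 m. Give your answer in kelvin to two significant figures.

Orbital distance: d = 15.8 AU = 2.364×10^12 m.
Spreading L over a sphere of radius d: S = 4.36×10^26/(4π·2.36×10^12²) = 6.210 W m^-2.
Reference equilibrium: T_e = [S(1−α)/(4σ)]^(1/4) = 67.98 K.
ΔF = −(S/4)Δα = −(6.210/4)×(-0.011) = 0.01708 W m^-2.
Linearising σT⁴ gives d(σT⁴)/dT = 4σT_e³ = 0.07125 W m^-2 per K.
Hence the no-feedback warming is ΔF/(4σT_e³) = 0.240 K.

0.24 K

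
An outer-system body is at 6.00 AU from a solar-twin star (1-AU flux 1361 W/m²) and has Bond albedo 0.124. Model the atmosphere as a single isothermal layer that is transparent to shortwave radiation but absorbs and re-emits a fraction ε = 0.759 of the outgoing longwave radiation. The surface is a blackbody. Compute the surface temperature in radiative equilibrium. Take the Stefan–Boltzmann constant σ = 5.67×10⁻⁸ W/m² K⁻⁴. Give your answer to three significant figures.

124 K

By the inverse-square law, S = 1361/6.00² = 37.81 W/m².
At the top of the atmosphere, σT_e⁴ = S(1−α)/4 = 8.279 W/m², giving T_e = 109.9 K.
For a single slab of emissivity ε, T_s⁴ = 2T_e⁴/(2−ε); thus T_s = 109.9·(1.612)^(1/4) = 123.9 K.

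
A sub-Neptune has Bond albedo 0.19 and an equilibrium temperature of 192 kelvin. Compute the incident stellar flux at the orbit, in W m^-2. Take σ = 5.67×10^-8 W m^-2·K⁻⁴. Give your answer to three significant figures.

Invert the energy balance for S: S = 4σT⁴/(1−α).
The emitted flux is σT⁴ = 77.05 W m^-2.
So S = 4×77.05/(1−0.19) = 380.5 W m^-2.

381 W m^-2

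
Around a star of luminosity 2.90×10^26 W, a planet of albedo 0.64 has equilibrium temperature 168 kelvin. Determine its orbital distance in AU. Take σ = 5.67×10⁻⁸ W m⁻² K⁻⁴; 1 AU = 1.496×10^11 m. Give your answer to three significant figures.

1.43 AU

Required flux: S = 4σT⁴/(1−α) = 501.9 W m⁻².
S = L/(4πd²) → d = √(L/4πS) = √(2.90×10^26/(4π·501.9)) = 2.144×10^11 m = 1.433 AU.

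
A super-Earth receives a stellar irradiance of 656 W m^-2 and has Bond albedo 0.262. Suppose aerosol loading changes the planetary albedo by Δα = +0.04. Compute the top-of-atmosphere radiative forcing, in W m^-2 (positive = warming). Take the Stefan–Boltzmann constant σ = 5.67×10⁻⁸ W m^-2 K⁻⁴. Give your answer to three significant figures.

-6.56 W m^-2

TOA radiative forcing: ΔF = −S·Δα/4 = −656.0·(+0.04)/4 = -6.560 W m^-2.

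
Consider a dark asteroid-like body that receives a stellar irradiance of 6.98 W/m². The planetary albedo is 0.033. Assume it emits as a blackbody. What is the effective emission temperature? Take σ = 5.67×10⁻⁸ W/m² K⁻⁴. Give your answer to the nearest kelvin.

74 K

Averaging over the sphere, the absorbed flux is S(1−α)/4 = 1.687 W/m².
Balancing against σT⁴: T = (1.687/5.67×10⁻⁸)^(1/4) = 73.86 K.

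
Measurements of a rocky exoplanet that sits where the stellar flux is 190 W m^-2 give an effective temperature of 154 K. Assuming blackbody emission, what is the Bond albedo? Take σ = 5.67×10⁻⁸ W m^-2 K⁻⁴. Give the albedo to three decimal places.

Energy balance: S(1−α)/4 = σT⁴, so 1−α = 4σT⁴/S.
σT⁴ = 31.89 W m^-2, so 4σT⁴ = 127.6 W m^-2.
1−α = 127.6/190.0 = 0.6714, so α = 0.3286.

0.329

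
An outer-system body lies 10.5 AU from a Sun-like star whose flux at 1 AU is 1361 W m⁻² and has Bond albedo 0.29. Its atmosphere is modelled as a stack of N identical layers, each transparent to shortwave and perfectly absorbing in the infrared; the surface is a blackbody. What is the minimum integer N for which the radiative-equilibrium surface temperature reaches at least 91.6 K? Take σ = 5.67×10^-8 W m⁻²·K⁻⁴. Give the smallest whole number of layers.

1

Flux at the orbit: S = 1361/(10.5)² = 12.34 W m⁻².
The effective emission temperature is T_e = [S(1−α)/(4σ)]^¼ = 78.84 K.
T_s = (N+1)^(1/4)·T_e ≥ 91.6 K requires N+1 ≥ (T_s/T_e)⁴ = (91.6/78.84)⁴ = 1.822.
Rounding up, N = 1.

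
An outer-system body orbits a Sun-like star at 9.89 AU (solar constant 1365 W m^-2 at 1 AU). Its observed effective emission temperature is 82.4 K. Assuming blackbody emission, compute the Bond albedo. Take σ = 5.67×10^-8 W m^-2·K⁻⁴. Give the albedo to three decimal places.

Flux at the orbit: S = 1365/(9.89)² = 13.96 W m^-2.
From σT⁴ = S(1−α)/4 we invert for α: 1−α = 4σT⁴/S.
4σT⁴ = 4·5.67×10⁻⁸·(82.4)⁴ = 10.46 W m^-2.
1−α = 10.46/13.96 = 0.7492, so α = 0.2508.

0.251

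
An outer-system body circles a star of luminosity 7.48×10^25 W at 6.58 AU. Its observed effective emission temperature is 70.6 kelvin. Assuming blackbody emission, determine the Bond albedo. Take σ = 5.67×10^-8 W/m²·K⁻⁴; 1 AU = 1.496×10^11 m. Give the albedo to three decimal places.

d = 6.58 × 1.496×10^11 m = 9.844×10^11 m.
S = L/(4πd²) = 6.143 W/m².
Rearranging the radiative balance, α = 1 − 4σT⁴/S.
σT⁴ = 1.409 W/m², so 4σT⁴ = 5.635 W/m².
Hence α = 1 − 5.635/6.143 = 0.0828.

0.083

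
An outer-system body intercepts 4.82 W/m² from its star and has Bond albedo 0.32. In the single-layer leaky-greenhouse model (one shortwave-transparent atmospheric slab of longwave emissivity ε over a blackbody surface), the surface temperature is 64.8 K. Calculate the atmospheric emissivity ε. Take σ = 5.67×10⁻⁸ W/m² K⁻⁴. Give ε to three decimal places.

0.361

Effective temperature: T_e = [S(1−α)/(4σ)]^(1/4) = 61.66 K.
Since (2−ε)/2 = (T_e/T_s)⁴ = 0.8196, ε = 0.3608.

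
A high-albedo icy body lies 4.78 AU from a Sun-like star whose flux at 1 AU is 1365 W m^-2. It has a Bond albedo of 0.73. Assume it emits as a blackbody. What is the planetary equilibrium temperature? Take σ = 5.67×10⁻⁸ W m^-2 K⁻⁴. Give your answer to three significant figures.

91.8 K

Flux at the orbit: S = 1365/(4.78)² = 59.74 W m^-2.
Absorbed flux (global mean): S(1−α)/4 = 59.74·0.27/4 = 4.033 W m^-2.
Set σT⁴ = 4.033 → T = (4.033/σ)^(1/4) = 91.83 K.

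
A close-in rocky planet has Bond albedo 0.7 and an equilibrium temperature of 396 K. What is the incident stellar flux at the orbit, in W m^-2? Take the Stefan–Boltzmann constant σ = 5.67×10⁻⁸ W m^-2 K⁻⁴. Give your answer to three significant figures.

Invert the energy balance for S: S = 4σT⁴/(1−α).
The emitted flux is σT⁴ = 1394 W m^-2.
S = 4·1394/0.3 = 18590 W m^-2.

18600 W m^-2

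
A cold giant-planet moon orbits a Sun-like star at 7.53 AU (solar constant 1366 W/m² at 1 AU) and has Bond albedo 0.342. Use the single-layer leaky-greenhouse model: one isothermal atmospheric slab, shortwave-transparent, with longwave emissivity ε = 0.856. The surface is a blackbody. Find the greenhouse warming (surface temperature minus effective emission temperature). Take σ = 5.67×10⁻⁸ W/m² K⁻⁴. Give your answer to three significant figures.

By the inverse-square law, S = 1366/7.53² = 24.09 W/m².
The planet radiates to space at T_e = [S(1−α)/(4σ)]^(1/4) = 91.43 K.
For a single slab of emissivity ε, T_s⁴ = 2T_e⁴/(2−ε); thus T_s = 91.43·(1.748)^(1/4) = 105.1 K.
Greenhouse warming: T_s − T_e = 13.70 K.

13.7 K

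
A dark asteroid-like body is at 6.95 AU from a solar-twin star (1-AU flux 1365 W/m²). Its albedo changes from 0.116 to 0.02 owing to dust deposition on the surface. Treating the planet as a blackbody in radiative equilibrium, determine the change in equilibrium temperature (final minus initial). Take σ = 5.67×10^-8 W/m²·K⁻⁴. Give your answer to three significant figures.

By the inverse-square law, S = 1365/6.95² = 28.26 W/m².
Initial: T₁ = [S(1−0.116)/(4σ)]^(1/4) = 102.4 K.
With α = 0.02, T₂ = 105.1 K.
ΔT = T₂ − T₁ = 2.675 K.

2.67 K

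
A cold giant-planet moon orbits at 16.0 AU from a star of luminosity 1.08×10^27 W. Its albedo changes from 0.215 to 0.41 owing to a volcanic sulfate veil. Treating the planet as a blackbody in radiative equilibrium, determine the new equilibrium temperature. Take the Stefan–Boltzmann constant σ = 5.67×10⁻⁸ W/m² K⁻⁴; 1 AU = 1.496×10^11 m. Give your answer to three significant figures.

Orbital distance: d = 16.0 AU = 2.394×10^12 m.
Spreading L over a sphere of radius d: S = 1.08×10^27/(4π·2.39×10^12²) = 15.00 W/m².
New equilibrium: T₂ = [(1−0.41)·15.00/(4σ)]^(1/4) = 79.04 K.

79.0 K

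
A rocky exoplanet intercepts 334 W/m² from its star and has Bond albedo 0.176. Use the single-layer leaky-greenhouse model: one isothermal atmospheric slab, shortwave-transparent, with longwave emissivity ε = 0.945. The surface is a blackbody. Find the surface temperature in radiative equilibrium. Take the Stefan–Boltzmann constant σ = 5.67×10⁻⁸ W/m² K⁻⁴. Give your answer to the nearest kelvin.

At the top of the atmosphere, σT_e⁴ = S(1−α)/4 = 68.80 W/m², giving T_e = 186.6 K.
The surface balance (absorbed SW + ε·downward IR = σT_s⁴) with T_a⁴ = T_s⁴/2 reduces to T_s = T_e·[2/(2−ε)]^¼ = 219.0 K.

219 kelvin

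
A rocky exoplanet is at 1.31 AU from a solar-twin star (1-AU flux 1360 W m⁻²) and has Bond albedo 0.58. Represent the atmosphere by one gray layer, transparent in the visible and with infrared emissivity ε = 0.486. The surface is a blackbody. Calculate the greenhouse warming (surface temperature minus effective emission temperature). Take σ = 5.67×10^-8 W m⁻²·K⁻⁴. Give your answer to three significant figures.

14.1 K

Flux at the orbit: S = 1360/(1.31)² = 792.5 W m⁻².
The planet radiates to space at T_e = [S(1−α)/(4σ)]^(1/4) = 195.7 K.
The surface balance (absorbed SW + ε·downward IR = σT_s⁴) with T_a⁴ = T_s⁴/2 reduces to T_s = T_e·[2/(2−ε)]^¼ = 209.8 K.
The atmosphere warms the surface by 14.11 K.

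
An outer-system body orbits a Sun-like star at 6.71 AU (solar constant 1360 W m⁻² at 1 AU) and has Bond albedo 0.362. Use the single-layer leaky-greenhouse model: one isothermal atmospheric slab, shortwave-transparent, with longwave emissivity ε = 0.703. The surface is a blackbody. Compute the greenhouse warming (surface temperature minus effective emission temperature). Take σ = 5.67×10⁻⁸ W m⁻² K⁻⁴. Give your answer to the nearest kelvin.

11 kelvin

Irradiance scales as 1/d², so S = 1360 W m⁻² × (1/6.71)² = 30.21 W m⁻².
Effective emission temperature (TOA balance): σT_e⁴ = S(1−α)/4 = 4.818 W m⁻² → T_e = 96.01 K.
The surface balance (absorbed SW + ε·downward IR = σT_s⁴) with T_a⁴ = T_s⁴/2 reduces to T_s = T_e·[2/(2−ε)]^¼ = 107.0 K.
T_s − T_e = 107.0 − 96.01 = 10.98 K.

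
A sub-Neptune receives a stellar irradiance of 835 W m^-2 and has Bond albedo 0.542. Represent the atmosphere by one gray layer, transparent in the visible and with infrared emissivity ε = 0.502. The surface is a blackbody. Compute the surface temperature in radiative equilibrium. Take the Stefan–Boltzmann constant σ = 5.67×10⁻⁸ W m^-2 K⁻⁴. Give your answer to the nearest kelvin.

218 K

Effective emission temperature (TOA balance): σT_e⁴ = S(1−α)/4 = 95.61 W m^-2 → T_e = 202.6 K.
The surface balance (absorbed SW + ε·downward IR = σT_s⁴) with T_a⁴ = T_s⁴/2 reduces to T_s = T_e·[2/(2−ε)]^¼ = 217.8 K.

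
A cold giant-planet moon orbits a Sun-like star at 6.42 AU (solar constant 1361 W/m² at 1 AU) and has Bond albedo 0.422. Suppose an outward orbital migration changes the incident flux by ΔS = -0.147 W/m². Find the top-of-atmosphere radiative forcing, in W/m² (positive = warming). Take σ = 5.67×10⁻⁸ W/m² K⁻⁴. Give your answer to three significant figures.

-0.0212 W/m²

By the inverse-square law, S = 1361/6.42² = 33.02 W/m².
Only a fraction (1−α) is absorbed and it's spread over 4πR², so ΔF = (1−α)ΔS/4 = -0.02124 W/m².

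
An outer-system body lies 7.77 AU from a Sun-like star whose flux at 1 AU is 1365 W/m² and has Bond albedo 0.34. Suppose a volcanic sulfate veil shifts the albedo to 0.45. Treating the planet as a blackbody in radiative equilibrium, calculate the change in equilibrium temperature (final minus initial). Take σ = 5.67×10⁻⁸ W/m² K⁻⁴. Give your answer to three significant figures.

-4.01 kelvin

Irradiance scales as 1/d², so S = 1365 W/m² × (1/7.77)² = 22.61 W/m².
With α = 0.34, T₁ = 90.06 K.
Final:   T₂ = [S(1−0.45)/(4σ)]^(1/4) = 86.05 K.
ΔT = T₂ − T₁ = -4.013 K.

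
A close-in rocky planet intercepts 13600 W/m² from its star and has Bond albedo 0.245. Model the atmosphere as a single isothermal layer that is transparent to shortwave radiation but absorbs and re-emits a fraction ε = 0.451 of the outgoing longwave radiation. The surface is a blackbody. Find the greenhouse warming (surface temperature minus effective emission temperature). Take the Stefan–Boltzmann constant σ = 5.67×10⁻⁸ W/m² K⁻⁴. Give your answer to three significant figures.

30.4 K

At the top of the atmosphere, σT_e⁴ = S(1−α)/4 = 2567 W/m², giving T_e = 461.3 K.
Surface balance with a leaky layer gives σT_s⁴ = σT_e⁴·2/(2−ε), so T_s = T_e·[2/(2−0.451)]^(1/4) = 491.7 K.
Greenhouse warming: T_s − T_e = 30.43 K.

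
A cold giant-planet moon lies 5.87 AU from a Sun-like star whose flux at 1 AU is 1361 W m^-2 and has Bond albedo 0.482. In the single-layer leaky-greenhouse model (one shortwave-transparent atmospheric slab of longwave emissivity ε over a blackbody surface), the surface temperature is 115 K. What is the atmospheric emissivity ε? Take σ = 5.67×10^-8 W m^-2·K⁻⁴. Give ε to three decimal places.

0.968

By the inverse-square law, S = 1361/5.87² = 39.50 W m^-2.
TOA balance gives T_e = 97.46 K.
Inverting T_s⁴ = 2T_e⁴/(2−ε): (T_e/T_s)⁴ = 0.5158, so ε = 2(1 − 0.5158) = 0.9684.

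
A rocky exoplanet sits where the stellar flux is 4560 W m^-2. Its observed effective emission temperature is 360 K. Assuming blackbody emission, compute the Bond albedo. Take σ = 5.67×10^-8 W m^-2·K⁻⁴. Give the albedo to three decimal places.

From σT⁴ = S(1−α)/4 we invert for α: 1−α = 4σT⁴/S.
4σT⁴ = 4·5.67×10⁻⁸·(360)⁴ = 3809 W m^-2.
Hence α = 1 − 3809/4560 = 0.1646.

0.165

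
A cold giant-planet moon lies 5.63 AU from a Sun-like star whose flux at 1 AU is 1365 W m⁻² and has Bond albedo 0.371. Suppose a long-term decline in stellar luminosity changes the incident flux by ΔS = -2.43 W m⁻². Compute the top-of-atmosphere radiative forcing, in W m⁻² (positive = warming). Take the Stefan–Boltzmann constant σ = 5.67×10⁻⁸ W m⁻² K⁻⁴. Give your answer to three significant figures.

-0.382 W m⁻²

Flux at the orbit: S = 1365/(5.63)² = 43.06 W m⁻².
TOA radiative forcing: ΔF = (1−α)ΔS/4 = 0.629·(-2.43)/4 = -0.3821 W m⁻².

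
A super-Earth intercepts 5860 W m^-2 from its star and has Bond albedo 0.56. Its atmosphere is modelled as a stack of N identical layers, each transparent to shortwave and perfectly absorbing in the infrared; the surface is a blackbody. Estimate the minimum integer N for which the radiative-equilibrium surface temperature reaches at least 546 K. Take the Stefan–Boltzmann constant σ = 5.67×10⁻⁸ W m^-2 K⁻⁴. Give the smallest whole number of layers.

Top-of-atmosphere balance: σT_e⁴ = S(1−α)/4 = 644.6 W m^-2 → T_e = 326.5 K.
Need (N+1)T_e⁴ ≥ T_s⁴, i.e. N+1 ≥ (546/326.5)⁴ = 7.817.
The minimum whole number is N = 7.

7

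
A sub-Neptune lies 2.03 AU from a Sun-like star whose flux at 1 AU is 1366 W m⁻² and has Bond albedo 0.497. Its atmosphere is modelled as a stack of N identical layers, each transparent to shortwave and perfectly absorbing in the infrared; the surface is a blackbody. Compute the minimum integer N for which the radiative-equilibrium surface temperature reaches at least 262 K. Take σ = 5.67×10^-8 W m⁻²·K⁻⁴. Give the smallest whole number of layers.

Irradiance scales as 1/d², so S = 1366 W m⁻² × (1/2.03)² = 331.5 W m⁻².
OLR = S(1−α)/4 = 41.68 W m⁻²; the top layer radiates at T_e = 164.7 K.
T_s = (N+1)^(1/4)·T_e ≥ 262 K requires N+1 ≥ (T_s/T_e)⁴ = (262/164.7)⁴ = 6.409.
The minimum whole number is N = 6.

6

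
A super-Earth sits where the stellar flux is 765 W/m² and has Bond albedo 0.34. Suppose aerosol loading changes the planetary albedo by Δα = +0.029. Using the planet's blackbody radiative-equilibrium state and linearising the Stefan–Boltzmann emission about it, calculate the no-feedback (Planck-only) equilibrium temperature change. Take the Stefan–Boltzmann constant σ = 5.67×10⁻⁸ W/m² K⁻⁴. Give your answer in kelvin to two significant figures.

-2.4 K

Reference equilibrium: T_e = [S(1−α)/(4σ)]^(1/4) = 217.2 K.
ΔF = −(S/4)Δα = −(765.0/4)×(+0.029) = -5.546 W/m².
The Planck feedback parameter is 4σT_e³ = 2.324 W/m²/K.
So ΔT₀ = -5.546/2.324 = -2.39 K.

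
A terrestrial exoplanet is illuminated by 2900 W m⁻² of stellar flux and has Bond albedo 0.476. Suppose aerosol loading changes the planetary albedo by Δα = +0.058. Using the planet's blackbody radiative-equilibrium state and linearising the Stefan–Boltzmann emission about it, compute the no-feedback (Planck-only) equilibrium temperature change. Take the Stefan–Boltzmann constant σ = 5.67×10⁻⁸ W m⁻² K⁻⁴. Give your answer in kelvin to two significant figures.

Unperturbed T_e = [2900·(1−0.476)/(4σ)]^¼ = 286.1 K.
ΔF = −(S/4)Δα = −(2900/4)×(+0.058) = -42.05 W m⁻².
The Planck feedback parameter is 4σT_e³ = 5.311 W m⁻²/K.
ΔT₀ = ΔF/λ_P = -42.05/5.311 = -7.92 K.

-7.9 kelvin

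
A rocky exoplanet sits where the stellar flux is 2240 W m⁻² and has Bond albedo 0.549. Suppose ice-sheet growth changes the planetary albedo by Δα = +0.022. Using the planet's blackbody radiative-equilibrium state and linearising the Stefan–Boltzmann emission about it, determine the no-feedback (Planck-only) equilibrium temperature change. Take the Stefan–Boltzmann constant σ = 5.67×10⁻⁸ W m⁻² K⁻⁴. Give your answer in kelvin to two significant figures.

Unperturbed T_e = [2240·(1−0.549)/(4σ)]^¼ = 258.3 K.
The change in absorbed flux is Δ[S(1−α)/4] = −SΔα/4 = -12.32 W m⁻².
Planck response: λ_P = 4σT_e³ = 4·5.67×10⁻⁸·(258.3)³ = 3.910 W m⁻²/K.
So ΔT₀ = -12.32/3.910 = -3.15 K.

-3.2 kelvin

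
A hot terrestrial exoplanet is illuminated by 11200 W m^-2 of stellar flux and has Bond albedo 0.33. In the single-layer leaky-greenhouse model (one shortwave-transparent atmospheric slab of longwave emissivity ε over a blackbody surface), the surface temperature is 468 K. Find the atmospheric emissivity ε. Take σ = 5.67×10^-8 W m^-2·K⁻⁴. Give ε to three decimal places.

0.621

First, T_e = [11200·(1−0.33)/(4σ)]^(1/4) = 426.5 K.
Since (2−ε)/2 = (T_e/T_s)⁴ = 0.6897, ε = 0.6206.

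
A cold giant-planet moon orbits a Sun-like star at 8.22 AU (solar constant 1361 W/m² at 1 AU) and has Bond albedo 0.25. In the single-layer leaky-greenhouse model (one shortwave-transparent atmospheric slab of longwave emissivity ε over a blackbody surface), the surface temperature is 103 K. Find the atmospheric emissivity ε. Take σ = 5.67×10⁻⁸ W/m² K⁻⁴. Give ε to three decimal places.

Irradiance scales as 1/d², so S = 1361 W/m² × (1/8.22)² = 20.14 W/m².
First, T_e = [20.14·(1−0.25)/(4σ)]^(1/4) = 90.34 K.
T_s⁴ = T_e⁴·2/(2−ε) → ε = 2 − 2(T_e/T_s)⁴ = 2 − 2·(90.34/103)⁴ = 0.8164.

0.816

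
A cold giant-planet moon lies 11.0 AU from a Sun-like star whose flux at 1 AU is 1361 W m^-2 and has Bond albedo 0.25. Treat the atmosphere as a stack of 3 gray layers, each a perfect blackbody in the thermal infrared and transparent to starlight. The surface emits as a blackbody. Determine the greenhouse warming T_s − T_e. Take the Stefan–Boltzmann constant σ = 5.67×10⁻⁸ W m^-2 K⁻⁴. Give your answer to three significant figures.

Flux at the orbit: S = 1361/(11.0)² = 11.25 W m^-2.
Top-of-atmosphere balance: σT_e⁴ = S(1−α)/4 = 2.109 W m^-2 → T_e = 78.09 K.
T_s = (N+1)^(1/4)·T_e = 110.4 K.
So the greenhouse effect raises the surface by 110.4 − 78.09 = 32.35 K.

32.3 K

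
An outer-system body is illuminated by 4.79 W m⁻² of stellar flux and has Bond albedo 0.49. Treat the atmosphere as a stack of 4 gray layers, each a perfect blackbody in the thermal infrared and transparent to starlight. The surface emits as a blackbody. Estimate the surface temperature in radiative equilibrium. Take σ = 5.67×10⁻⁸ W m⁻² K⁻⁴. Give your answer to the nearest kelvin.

86 K

OLR = S(1−α)/4 = 0.6107 W m⁻²; the top layer radiates at T_e = 57.29 K.
Layer-by-layer balance gives σT_s⁴ = (N+1)σT_e⁴, so T_s = 5^¼·57.29 = 85.67 K.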